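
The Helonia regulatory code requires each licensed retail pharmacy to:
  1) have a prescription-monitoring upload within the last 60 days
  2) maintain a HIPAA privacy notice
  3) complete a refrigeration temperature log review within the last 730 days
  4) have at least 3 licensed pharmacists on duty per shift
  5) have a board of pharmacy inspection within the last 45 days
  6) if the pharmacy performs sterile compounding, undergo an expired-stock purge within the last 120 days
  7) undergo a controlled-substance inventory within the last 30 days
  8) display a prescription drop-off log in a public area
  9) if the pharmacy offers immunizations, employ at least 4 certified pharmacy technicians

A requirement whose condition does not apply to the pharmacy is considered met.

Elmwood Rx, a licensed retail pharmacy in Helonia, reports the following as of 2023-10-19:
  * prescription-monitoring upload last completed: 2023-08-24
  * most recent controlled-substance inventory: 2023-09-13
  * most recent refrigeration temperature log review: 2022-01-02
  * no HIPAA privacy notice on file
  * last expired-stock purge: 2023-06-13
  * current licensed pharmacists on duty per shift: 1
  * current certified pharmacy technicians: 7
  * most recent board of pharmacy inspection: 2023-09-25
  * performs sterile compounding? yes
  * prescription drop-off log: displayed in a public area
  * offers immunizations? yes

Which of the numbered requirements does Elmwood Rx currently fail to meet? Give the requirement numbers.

2, 4, 6, 7

1. prescription-monitoring upload 56 days ago vs limit 60 → met
2. HIPAA privacy notice absent → not met
3. refrigeration temperature log review 655 days ago vs limit 730 → met
4. licensed pharmacists on duty per shift 1 < 3 → not met
5. board of pharmacy inspection 24 days ago vs limit 45 → met
6. condition 'performs sterile compounding' holds; expired-stock purge 128 days ago vs limit 120 → not met
7. controlled-substance inventory 36 days ago vs limit 30 → not met
8. prescription drop-off log present → met
9. condition 'offers immunizations' holds; certified pharmacy technicians 7 ≥ 4 → met
Not met: 2, 4, 6, 7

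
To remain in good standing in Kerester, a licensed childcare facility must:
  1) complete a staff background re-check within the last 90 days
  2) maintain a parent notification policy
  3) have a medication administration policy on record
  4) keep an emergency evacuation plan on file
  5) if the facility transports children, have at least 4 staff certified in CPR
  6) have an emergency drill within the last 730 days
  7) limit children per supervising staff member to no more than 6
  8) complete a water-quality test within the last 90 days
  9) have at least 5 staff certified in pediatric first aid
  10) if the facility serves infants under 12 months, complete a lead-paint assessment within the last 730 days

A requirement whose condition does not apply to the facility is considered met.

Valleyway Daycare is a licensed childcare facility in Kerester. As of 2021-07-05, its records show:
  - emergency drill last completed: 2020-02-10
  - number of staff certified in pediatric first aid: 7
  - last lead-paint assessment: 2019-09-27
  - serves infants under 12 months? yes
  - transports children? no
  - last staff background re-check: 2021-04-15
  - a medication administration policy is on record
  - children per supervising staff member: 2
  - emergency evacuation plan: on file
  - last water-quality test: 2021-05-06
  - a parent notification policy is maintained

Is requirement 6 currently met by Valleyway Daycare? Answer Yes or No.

6. emergency drill 511 days ago vs limit 730 → met

Yes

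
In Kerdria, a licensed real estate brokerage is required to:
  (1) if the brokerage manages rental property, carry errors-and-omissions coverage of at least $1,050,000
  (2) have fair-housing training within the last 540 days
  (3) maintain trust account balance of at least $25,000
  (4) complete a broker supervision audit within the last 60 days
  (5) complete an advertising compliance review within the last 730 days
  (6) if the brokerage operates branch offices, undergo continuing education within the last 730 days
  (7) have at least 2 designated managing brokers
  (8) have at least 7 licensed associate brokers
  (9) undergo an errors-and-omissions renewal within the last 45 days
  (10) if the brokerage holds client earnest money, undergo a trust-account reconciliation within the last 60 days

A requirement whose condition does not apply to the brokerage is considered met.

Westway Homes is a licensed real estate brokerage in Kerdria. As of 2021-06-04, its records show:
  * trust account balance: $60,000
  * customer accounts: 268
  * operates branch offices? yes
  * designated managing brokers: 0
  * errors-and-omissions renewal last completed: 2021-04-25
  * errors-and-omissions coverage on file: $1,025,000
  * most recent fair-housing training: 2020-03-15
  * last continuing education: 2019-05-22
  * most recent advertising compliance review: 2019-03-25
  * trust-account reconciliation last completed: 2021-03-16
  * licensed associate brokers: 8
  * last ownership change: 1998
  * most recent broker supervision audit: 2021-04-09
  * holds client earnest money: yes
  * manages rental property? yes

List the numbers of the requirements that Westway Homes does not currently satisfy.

1, 5, 6, 7, 10

1. condition 'manages rental property' holds; errors-and-omissions coverage $1,025,000 < $1,050,000 → not met
2. fair-housing training 446 days ago vs limit 540 → met
3. trust account balance $60,000 ≥ $25,000 → met
4. broker supervision audit 56 days ago vs limit 60 → met
5. advertising compliance review 802 days ago vs limit 730 → not met
6. condition 'operates branch offices' holds; continuing education 744 days ago vs limit 730 → not met
7. designated managing brokers 0 < 2 → not met
8. licensed associate brokers 8 ≥ 7 → met
9. errors-and-omissions renewal 40 days ago vs limit 45 → met
10. condition 'holds client earnest money' holds; trust-account reconciliation 80 days ago vs limit 60 → not met
Not met: 1, 5, 6, 7, 10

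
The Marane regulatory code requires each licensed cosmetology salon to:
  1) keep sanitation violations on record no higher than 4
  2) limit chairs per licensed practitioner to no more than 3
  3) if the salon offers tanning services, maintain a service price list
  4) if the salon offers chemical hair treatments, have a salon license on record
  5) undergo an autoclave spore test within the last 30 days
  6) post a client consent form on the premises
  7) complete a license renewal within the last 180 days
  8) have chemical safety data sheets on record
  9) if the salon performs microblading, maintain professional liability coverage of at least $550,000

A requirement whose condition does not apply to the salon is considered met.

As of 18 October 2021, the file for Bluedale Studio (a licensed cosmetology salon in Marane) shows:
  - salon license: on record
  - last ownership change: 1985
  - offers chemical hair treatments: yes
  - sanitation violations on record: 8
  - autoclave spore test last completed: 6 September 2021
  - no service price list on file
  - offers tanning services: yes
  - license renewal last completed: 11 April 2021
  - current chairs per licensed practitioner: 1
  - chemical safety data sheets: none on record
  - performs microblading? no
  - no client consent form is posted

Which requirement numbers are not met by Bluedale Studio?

1, 3, 5, 6, 7, 8

1. sanitation violations on record 8 > 4 → not met
2. chairs per licensed practitioner 1 ≤ 3 → met
3. condition 'offers tanning services' holds; service price list absent → not met
4. condition 'offers chemical hair treatments' holds; salon license present → met
5. autoclave spore test 42 days ago vs limit 30 → not met
6. client consent form absent → not met
7. license renewal 190 days ago vs limit 180 → not met
8. chemical safety data sheets absent → not met
9. condition 'performs microblading' does not hold → requirement n/a → met
Not met: 1, 3, 5, 6, 7, 8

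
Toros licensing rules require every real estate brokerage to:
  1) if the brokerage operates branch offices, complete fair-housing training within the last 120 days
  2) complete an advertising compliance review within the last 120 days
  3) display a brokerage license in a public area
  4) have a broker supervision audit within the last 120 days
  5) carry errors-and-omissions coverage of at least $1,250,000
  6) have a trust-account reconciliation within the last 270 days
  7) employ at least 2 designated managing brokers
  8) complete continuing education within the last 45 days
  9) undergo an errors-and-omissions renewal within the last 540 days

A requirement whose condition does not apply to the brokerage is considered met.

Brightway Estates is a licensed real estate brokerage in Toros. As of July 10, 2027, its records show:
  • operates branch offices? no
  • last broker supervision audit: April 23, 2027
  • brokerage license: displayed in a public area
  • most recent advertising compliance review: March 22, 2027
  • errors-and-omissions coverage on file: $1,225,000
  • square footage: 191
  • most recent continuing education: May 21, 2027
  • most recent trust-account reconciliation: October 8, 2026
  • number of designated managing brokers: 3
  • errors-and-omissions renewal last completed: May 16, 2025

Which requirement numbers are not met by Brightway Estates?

1. condition 'operates branch offices' does not hold → requirement n/a → met
2. advertising compliance review 110 days ago vs limit 120 → met
3. brokerage license present → met
4. broker supervision audit 78 days ago vs limit 120 → met
5. errors-and-omissions coverage $1,225,000 < $1,250,000 → not met
6. trust-account reconciliation 275 days ago vs limit 270 → not met
7. designated managing brokers 3 ≥ 2 → met
8. continuing education 50 days ago vs limit 45 → not met
9. errors-and-omissions renewal 785 days ago vs limit 540 → not met
Not met: 5, 6, 8, 9

5, 6, 8, 9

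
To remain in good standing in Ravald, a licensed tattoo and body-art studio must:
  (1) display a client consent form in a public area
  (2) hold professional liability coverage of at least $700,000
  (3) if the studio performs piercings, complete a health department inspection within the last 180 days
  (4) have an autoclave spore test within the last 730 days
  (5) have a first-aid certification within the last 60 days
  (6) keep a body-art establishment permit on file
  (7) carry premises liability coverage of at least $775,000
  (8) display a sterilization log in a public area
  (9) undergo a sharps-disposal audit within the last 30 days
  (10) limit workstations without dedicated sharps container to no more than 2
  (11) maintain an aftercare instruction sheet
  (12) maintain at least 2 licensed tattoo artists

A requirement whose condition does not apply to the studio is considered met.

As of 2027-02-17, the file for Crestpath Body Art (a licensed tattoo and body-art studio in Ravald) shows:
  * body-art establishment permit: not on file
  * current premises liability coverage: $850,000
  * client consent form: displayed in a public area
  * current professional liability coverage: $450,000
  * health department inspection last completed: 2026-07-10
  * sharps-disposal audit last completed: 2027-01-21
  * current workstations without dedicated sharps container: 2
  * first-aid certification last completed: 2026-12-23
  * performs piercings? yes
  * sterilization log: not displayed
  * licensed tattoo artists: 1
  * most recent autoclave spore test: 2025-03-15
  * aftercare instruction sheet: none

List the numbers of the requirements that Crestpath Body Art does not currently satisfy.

1. client consent form present → met
2. professional liability coverage $450,000 < $700,000 → not met
3. condition 'performs piercings' holds; health department inspection 222 days ago vs limit 180 → not met
4. autoclave spore test 704 days ago vs limit 730 → met
5. first-aid certification 56 days ago vs limit 60 → met
6. body-art establishment permit absent → not met
7. premises liability coverage $850,000 ≥ $775,000 → met
8. sterilization log absent → not met
9. sharps-disposal audit 27 days ago vs limit 30 → met
10. workstations without dedicated sharps container 2 ≤ 2 → met
11. aftercare instruction sheet absent → not met
12. licensed tattoo artists 1 < 2 → not met
Not met: 2, 3, 6, 8, 11, 12

2, 3, 6, 8, 11, 12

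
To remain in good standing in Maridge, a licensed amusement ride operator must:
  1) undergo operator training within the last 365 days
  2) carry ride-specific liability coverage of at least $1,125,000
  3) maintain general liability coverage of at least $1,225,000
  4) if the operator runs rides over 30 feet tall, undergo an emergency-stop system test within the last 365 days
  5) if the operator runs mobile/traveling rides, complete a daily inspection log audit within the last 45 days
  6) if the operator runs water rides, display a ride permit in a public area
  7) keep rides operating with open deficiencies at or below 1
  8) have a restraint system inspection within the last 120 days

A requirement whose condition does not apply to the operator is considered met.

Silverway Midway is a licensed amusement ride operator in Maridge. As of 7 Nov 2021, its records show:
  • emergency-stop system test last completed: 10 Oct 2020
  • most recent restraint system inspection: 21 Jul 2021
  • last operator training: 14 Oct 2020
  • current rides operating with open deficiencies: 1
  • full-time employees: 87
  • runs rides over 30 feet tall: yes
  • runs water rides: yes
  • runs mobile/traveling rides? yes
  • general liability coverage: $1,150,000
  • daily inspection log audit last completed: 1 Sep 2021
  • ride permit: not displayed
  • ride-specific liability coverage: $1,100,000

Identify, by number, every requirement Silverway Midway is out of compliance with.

1, 2, 3, 4, 5, 6

1. operator training 389 days ago vs limit 365 → not met
2. ride-specific liability coverage $1,100,000 < $1,125,000 → not met
3. general liability coverage $1,150,000 < $1,225,000 → not met
4. condition 'runs rides over 30 feet tall' holds; emergency-stop system test 393 days ago vs limit 365 → not met
5. condition 'runs mobile/traveling rides' holds; daily inspection log audit 67 days ago vs limit 45 → not met
6. condition 'runs water rides' holds; ride permit absent → not met
7. rides operating with open deficiencies 1 ≤ 1 → met
8. restraint system inspection 109 days ago vs limit 120 → met
Not met: 1, 2, 3, 4, 5, 6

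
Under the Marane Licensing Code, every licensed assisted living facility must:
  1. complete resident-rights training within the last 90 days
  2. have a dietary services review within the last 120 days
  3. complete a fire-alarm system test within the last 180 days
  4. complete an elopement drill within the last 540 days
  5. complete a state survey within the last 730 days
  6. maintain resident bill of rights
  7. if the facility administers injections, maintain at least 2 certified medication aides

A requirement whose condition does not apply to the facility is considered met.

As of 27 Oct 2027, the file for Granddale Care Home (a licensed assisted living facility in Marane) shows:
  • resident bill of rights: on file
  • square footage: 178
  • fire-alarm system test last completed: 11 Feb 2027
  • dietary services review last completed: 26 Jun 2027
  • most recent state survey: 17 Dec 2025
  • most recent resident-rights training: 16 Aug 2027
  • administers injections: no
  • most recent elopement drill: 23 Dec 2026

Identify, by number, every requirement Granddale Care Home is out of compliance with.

2, 3

1. resident-rights training 72 days ago vs limit 90 → met
2. dietary services review 123 days ago vs limit 120 → not met
3. fire-alarm system test 258 days ago vs limit 180 → not met
4. elopement drill 308 days ago vs limit 540 → met
5. state survey 679 days ago vs limit 730 → met
6. resident bill of rights present → met
7. condition 'administers injections' does not hold → requirement n/a → met
Not met: 2, 3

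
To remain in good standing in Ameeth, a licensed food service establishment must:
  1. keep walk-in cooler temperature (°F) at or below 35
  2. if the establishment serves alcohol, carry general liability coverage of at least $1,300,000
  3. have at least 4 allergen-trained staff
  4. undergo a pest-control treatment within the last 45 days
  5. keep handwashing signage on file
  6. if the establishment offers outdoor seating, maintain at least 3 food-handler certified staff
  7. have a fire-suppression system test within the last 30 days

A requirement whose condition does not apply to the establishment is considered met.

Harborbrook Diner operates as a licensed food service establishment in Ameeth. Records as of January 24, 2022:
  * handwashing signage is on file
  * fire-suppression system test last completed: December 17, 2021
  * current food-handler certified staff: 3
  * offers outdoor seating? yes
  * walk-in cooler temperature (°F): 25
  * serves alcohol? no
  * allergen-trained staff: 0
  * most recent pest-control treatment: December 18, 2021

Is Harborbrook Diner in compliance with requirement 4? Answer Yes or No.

Yes

4. pest-control treatment 37 days ago vs limit 45 → met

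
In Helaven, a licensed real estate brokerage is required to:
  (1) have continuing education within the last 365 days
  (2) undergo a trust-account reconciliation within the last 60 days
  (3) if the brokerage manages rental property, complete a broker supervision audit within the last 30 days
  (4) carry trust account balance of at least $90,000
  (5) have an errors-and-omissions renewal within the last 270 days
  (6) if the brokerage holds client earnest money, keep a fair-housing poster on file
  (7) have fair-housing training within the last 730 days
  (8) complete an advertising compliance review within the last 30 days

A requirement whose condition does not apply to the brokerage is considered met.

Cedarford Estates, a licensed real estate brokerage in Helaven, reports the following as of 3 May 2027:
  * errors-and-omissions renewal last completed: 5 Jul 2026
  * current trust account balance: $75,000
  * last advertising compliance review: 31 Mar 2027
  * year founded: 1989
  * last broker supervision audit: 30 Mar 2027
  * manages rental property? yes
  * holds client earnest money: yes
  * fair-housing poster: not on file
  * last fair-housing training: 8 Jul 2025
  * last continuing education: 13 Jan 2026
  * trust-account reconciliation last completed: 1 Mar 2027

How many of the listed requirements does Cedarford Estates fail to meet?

7

1. continuing education 475 days ago vs limit 365 → not met
2. trust-account reconciliation 63 days ago vs limit 60 → not met
3. condition 'manages rental property' holds; broker supervision audit 34 days ago vs limit 30 → not met
4. trust account balance $75,000 < $90,000 → not met
5. errors-and-omissions renewal 302 days ago vs limit 270 → not met
6. condition 'holds client earnest money' holds; fair-housing poster absent → not met
7. fair-housing training 664 days ago vs limit 730 → met
8. advertising compliance review 33 days ago vs limit 30 → not met
Not met: 7 of 8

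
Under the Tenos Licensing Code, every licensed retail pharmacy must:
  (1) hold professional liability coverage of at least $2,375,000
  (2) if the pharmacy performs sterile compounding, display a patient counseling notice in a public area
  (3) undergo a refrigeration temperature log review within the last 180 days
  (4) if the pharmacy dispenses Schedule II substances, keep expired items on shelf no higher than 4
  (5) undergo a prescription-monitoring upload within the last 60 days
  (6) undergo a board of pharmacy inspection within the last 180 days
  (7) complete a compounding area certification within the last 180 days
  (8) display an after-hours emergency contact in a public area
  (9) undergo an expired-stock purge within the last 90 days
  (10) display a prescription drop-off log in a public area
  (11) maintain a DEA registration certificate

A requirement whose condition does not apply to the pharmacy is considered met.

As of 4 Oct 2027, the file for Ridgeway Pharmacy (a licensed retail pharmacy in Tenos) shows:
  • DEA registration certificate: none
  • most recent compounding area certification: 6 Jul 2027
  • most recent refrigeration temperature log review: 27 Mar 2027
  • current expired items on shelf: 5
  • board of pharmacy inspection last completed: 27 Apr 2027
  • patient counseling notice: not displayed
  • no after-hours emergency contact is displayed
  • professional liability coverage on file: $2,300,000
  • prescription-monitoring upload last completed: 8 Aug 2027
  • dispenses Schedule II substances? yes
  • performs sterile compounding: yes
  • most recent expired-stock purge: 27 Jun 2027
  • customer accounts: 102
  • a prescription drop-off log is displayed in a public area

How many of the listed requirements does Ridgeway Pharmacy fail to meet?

7

1. professional liability coverage $2,300,000 < $2,375,000 → not met
2. condition 'performs sterile compounding' holds; patient counseling notice absent → not met
3. refrigeration temperature log review 191 days ago vs limit 180 → not met
4. condition 'dispenses Schedule II substances' holds; expired items on shelf 5 > 4 → not met
5. prescription-monitoring upload 57 days ago vs limit 60 → met
6. board of pharmacy inspection 160 days ago vs limit 180 → met
7. compounding area certification 90 days ago vs limit 180 → met
8. after-hours emergency contact absent → not met
9. expired-stock purge 99 days ago vs limit 90 → not met
10. prescription drop-off log present → met
11. DEA registration certificate absent → not met
Not met: 7 of 11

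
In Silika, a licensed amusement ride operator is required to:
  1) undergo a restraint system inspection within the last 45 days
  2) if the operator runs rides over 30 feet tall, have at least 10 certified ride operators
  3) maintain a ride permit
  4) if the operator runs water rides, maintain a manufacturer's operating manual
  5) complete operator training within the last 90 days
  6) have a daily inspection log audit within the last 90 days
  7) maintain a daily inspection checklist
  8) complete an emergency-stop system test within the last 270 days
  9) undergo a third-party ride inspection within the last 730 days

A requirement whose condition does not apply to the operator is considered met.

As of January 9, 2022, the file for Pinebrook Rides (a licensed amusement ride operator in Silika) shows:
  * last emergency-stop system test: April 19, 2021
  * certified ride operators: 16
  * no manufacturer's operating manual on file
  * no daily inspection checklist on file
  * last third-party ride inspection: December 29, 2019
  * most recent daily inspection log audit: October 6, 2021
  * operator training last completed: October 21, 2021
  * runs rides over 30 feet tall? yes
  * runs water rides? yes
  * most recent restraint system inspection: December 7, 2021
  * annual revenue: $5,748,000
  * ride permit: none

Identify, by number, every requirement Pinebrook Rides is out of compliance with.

3, 4, 6, 7, 9

1. restraint system inspection 33 days ago vs limit 45 → met
2. condition 'runs rides over 30 feet tall' holds; certified ride operators 16 ≥ 10 → met
3. ride permit absent → not met
4. condition 'runs water rides' holds; manufacturer's operating manual absent → not met
5. operator training 80 days ago vs limit 90 → met
6. daily inspection log audit 95 days ago vs limit 90 → not met
7. daily inspection checklist absent → not met
8. emergency-stop system test 265 days ago vs limit 270 → met
9. third-party ride inspection 742 days ago vs limit 730 → not met
Not met: 3, 4, 6, 7, 9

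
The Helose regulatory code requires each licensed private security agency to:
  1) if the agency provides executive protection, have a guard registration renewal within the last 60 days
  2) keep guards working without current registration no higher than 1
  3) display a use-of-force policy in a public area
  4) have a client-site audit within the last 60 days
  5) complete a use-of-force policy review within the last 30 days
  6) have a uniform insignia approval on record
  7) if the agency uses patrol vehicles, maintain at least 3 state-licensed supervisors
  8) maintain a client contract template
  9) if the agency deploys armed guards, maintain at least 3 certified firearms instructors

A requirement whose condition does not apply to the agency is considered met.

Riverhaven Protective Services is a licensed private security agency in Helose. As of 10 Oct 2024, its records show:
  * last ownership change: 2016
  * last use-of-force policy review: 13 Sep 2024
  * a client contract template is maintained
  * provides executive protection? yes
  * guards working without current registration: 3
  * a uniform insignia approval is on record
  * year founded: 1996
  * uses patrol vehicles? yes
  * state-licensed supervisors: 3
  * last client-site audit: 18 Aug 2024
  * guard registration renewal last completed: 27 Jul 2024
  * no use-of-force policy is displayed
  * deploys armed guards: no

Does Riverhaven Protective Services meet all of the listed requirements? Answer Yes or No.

1. condition 'provides executive protection' holds; guard registration renewal 75 days ago vs limit 60 → not met
2. guards working without current registration 3 > 1 → not met
3. use-of-force policy absent → not met
4. client-site audit 53 days ago vs limit 60 → met
5. use-of-force policy review 27 days ago vs limit 30 → met
6. uniform insignia approval present → met
7. condition 'uses patrol vehicles' holds; state-licensed supervisors 3 ≥ 3 → met
8. client contract template present → met
9. condition 'deploys armed guards' does not hold → requirement n/a → met
Not met: 1, 2, 3

No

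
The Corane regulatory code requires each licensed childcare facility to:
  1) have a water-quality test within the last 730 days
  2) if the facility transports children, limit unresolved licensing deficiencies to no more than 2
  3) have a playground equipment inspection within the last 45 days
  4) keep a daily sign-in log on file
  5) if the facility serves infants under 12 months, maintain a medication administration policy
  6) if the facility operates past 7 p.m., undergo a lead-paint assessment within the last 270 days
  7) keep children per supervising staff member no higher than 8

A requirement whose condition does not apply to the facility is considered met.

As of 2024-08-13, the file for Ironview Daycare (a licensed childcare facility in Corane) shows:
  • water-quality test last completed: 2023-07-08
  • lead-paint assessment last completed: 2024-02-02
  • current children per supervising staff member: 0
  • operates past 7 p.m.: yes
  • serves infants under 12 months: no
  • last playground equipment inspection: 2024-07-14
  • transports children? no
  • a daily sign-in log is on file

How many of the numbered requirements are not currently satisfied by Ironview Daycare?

1. water-quality test 402 days ago vs limit 730 → met
2. condition 'transports children' does not hold → requirement n/a → met
3. playground equipment inspection 30 days ago vs limit 45 → met
4. daily sign-in log present → met
5. condition 'serves infants under 12 months' does not hold → requirement n/a → met
6. condition 'operates past 7 p.m.' holds; lead-paint assessment 193 days ago vs limit 270 → met
7. children per supervising staff member 0 ≤ 8 → met
Not met: 0 of 7

0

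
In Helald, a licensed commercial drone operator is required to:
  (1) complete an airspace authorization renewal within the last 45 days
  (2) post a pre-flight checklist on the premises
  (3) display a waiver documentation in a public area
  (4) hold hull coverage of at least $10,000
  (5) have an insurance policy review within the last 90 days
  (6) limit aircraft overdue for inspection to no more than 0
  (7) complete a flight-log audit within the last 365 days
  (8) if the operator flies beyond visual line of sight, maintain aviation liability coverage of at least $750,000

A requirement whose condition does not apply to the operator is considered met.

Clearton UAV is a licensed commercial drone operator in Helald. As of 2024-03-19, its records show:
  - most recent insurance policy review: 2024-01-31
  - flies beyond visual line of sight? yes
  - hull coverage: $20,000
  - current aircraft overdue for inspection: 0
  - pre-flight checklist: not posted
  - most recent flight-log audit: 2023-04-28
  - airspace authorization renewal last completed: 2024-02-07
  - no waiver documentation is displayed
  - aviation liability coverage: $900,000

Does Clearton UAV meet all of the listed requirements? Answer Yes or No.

No

1. airspace authorization renewal 41 days ago vs limit 45 → met
2. pre-flight checklist absent → not met
3. waiver documentation absent → not met
4. hull coverage $20,000 ≥ $10,000 → met
5. insurance policy review 48 days ago vs limit 90 → met
6. aircraft overdue for inspection 0 ≤ 0 → met
7. flight-log audit 326 days ago vs limit 365 → met
8. condition 'flies beyond visual line of sight' holds; aviation liability coverage $900,000 ≥ $750,000 → met
Not met: 2, 3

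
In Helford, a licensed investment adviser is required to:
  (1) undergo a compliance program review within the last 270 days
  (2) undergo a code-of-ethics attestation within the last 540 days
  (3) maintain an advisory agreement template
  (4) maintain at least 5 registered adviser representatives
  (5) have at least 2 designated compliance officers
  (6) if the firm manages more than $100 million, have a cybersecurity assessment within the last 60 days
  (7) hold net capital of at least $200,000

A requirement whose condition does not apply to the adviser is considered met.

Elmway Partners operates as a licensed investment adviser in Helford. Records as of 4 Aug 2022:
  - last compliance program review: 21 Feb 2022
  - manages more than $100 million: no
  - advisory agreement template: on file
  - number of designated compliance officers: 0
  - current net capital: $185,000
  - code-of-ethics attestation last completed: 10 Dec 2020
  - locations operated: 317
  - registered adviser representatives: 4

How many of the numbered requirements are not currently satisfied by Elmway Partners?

4

1. compliance program review 164 days ago vs limit 270 → met
2. code-of-ethics attestation 602 days ago vs limit 540 → not met
3. advisory agreement template present → met
4. registered adviser representatives 4 < 5 → not met
5. designated compliance officers 0 < 2 → not met
6. condition 'manages more than $100 million' does not hold → requirement n/a → met
7. net capital $185,000 < $200,000 → not met
Not met: 4 of 7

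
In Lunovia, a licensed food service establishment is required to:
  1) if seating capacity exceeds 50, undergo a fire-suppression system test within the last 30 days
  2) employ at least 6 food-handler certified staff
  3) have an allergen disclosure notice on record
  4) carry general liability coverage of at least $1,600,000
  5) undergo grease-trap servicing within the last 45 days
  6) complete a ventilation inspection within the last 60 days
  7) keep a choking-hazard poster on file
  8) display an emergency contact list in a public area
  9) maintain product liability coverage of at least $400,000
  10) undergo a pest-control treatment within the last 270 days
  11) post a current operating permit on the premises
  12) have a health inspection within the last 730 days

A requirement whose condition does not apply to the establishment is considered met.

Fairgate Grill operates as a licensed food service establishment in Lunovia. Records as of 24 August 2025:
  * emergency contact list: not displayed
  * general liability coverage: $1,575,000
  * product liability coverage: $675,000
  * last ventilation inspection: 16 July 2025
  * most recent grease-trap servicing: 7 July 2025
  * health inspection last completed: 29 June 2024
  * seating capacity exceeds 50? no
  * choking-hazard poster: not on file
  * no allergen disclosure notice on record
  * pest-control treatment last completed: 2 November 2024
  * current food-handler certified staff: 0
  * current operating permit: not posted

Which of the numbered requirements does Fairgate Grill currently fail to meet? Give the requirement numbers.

1. condition 'seating capacity exceeds 50' does not hold → requirement n/a → met
2. food-handler certified staff 0 < 6 → not met
3. allergen disclosure notice absent → not met
4. general liability coverage $1,575,000 < $1,600,000 → not met
5. grease-trap servicing 48 days ago vs limit 45 → not met
6. ventilation inspection 39 days ago vs limit 60 → met
7. choking-hazard poster absent → not met
8. emergency contact list absent → not met
9. product liability coverage $675,000 ≥ $400,000 → met
10. pest-control treatment 295 days ago vs limit 270 → not met
11. current operating permit absent → not met
12. health inspection 421 days ago vs limit 730 → met
Not met: 2, 3, 4, 5, 7, 8, 10, 11

2, 3, 4, 5, 7, 8, 10, 11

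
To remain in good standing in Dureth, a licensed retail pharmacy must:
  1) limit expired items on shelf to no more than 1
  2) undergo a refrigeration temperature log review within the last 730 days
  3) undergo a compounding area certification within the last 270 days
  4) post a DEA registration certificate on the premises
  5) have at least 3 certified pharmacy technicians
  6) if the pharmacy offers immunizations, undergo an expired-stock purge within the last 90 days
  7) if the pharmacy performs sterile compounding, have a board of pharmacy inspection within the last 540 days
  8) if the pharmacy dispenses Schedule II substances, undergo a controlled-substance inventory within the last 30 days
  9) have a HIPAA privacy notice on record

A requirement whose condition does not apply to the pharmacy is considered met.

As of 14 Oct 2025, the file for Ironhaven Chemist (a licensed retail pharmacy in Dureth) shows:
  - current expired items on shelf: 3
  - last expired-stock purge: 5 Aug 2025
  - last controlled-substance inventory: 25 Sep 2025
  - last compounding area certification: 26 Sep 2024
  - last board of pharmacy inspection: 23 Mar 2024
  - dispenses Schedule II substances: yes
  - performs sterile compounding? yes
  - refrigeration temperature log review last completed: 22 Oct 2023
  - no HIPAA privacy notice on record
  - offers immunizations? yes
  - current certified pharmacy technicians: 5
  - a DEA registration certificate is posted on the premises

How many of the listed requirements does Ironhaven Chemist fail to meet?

1. expired items on shelf 3 > 1 → not met
2. refrigeration temperature log review 723 days ago vs limit 730 → met
3. compounding area certification 383 days ago vs limit 270 → not met
4. DEA registration certificate present → met
5. certified pharmacy technicians 5 ≥ 3 → met
6. condition 'offers immunizations' holds; expired-stock purge 70 days ago vs limit 90 → met
7. condition 'performs sterile compounding' holds; board of pharmacy inspection 570 days ago vs limit 540 → not met
8. condition 'dispenses Schedule II substances' holds; controlled-substance inventory 19 days ago vs limit 30 → met
9. HIPAA privacy notice absent → not met
Not met: 4 of 9

4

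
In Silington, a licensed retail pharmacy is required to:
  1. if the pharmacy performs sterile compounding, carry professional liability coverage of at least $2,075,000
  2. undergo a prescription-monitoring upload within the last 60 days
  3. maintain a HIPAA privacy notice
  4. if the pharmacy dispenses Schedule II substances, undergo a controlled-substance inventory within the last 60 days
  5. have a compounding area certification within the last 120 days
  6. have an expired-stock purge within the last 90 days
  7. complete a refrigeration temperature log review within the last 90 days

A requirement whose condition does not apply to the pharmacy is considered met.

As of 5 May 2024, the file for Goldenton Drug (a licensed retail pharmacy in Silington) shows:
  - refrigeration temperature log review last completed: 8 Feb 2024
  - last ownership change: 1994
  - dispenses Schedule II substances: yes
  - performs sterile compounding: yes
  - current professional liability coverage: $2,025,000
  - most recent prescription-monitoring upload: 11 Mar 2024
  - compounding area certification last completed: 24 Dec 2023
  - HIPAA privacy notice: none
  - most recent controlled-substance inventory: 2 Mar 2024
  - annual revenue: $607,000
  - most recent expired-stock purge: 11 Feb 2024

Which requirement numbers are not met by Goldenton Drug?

1. condition 'performs sterile compounding' holds; professional liability coverage $2,025,000 < $2,075,000 → not met
2. prescription-monitoring upload 55 days ago vs limit 60 → met
3. HIPAA privacy notice absent → not met
4. condition 'dispenses Schedule II substances' holds; controlled-substance inventory 64 days ago vs limit 60 → not met
5. compounding area certification 133 days ago vs limit 120 → not met
6. expired-stock purge 84 days ago vs limit 90 → met
7. refrigeration temperature log review 87 days ago vs limit 90 → met
Not met: 1, 3, 4, 5

1, 3, 4, 5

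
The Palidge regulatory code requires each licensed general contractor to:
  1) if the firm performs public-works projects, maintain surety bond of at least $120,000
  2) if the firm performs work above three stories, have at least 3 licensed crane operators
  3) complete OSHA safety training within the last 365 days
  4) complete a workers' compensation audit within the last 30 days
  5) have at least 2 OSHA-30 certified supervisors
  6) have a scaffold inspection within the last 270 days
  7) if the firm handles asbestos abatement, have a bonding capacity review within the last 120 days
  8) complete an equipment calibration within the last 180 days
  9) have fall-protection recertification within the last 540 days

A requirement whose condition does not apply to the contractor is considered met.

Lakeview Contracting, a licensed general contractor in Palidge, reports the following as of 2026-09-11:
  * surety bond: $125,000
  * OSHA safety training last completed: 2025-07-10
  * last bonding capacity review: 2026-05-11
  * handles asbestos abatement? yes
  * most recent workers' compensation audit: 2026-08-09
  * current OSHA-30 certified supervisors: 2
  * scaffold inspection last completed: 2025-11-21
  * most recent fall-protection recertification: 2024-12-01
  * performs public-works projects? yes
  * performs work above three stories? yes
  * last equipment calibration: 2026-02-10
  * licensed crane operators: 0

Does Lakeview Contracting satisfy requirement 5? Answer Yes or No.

5. OSHA-30 certified supervisors 2 ≥ 2 → met

Yes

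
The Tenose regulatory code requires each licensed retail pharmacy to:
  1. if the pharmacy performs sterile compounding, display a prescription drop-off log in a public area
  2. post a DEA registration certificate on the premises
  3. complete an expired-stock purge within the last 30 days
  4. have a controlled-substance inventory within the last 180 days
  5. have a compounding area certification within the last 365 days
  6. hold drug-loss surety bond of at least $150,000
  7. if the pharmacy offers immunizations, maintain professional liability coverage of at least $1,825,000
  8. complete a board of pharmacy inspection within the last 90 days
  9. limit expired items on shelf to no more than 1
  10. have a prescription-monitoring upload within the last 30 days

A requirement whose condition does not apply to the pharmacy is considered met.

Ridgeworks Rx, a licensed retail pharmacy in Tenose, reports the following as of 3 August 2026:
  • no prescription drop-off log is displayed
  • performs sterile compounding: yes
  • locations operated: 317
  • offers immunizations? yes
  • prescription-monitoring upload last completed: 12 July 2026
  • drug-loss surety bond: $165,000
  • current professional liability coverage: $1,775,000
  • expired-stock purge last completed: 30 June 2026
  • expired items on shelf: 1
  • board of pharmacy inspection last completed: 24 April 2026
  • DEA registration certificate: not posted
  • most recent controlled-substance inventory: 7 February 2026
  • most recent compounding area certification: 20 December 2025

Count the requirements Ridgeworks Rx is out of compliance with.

1. condition 'performs sterile compounding' holds; prescription drop-off log absent → not met
2. DEA registration certificate absent → not met
3. expired-stock purge 34 days ago vs limit 30 → not met
4. controlled-substance inventory 177 days ago vs limit 180 → met
5. compounding area certification 226 days ago vs limit 365 → met
6. drug-loss surety bond $165,000 ≥ $150,000 → met
7. condition 'offers immunizations' holds; professional liability coverage $1,775,000 < $1,825,000 → not met
8. board of pharmacy inspection 101 days ago vs limit 90 → not met
9. expired items on shelf 1 ≤ 1 → met
10. prescription-monitoring upload 22 days ago vs limit 30 → met
Not met: 5 of 10

5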